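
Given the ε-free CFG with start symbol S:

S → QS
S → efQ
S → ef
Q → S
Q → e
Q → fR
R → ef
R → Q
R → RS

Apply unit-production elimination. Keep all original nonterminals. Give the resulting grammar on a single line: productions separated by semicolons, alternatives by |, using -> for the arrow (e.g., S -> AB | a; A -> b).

Unit productions: Q->S, R->Q.
Unit pairs (A ⇒* B via units): (Q,S), (R,Q), (R,S).
S: inherits non-unit rules of {S} → QS | ef | efQ.
Q: inherits non-unit rules of {Q, S} → QS | e | ef | efQ | fR.
R: inherits non-unit rules of {Q, R, S} → QS | RS | e | ef | efQ | fR.

S -> QS | ef | efQ; Q -> e | QS | ef | fR | efQ; R -> e | QS | RS | ef | fR | efQ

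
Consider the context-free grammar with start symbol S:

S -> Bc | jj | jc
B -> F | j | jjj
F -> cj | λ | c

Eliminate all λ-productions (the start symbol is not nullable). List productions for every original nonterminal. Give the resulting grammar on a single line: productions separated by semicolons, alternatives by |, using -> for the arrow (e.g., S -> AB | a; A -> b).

S -> c | Bc | jc | jj; B -> F | j | jjj; F -> c | cj

Nullable set: {B, F}.
S -> Bc: B nullable, giving Bc | c.
B -> F: F nullable, giving F.
Drop F -> λ.
Unchanged (no nullable symbols): S -> jc; S -> jj; B -> j; B -> jjj; F -> c; F -> cj.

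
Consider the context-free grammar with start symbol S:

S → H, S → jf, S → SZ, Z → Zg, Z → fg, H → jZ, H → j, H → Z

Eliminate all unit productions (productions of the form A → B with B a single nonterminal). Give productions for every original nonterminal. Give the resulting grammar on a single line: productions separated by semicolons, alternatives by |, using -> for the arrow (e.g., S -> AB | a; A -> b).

Unit productions: H->Z, S->H.
Unit pairs (A ⇒* B via units): (H,Z), (S,H), (S,Z).
S: inherits non-unit rules of {H, S, Z} → SZ | Zg | fg | j | jZ | jf.
H: inherits non-unit rules of {H, Z} → Zg | fg | j | jZ.
Z: inherits non-unit rules of {Z} → Zg | fg.

S -> j | SZ | Zg | fg | jZ | jf; H -> j | Zg | fg | jZ; Z -> Zg | fg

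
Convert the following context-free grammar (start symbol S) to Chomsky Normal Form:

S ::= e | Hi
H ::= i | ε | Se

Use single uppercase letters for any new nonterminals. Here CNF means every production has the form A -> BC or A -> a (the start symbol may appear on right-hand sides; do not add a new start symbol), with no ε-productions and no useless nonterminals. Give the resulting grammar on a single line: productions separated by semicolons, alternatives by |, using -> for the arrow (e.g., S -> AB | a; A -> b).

Nullable: {H}; after ε-elimination: S -> e | i | Hi; H -> i | Se.
No unit productions to eliminate.
TERM: introduce A -> e, B -> i and substitute in every rule of length ≥2.

S -> e | i | HB; A -> e; B -> i; H -> i | SA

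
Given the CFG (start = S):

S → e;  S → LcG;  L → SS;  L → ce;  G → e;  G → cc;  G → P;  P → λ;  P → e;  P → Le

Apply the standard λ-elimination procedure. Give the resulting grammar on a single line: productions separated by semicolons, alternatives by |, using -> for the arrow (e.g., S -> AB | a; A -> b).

S -> e | Lc | LcG; G -> P | e | cc; L -> SS | ce; P -> e | Le

Nullable set: {G, P}.
S -> LcG: G nullable, giving Lc | LcG.
G -> P: P nullable, giving P.
Drop P -> λ.
Unchanged (no nullable symbols): S -> e; G -> cc; G -> e; L -> SS; L -> ce; P -> Le; P -> e.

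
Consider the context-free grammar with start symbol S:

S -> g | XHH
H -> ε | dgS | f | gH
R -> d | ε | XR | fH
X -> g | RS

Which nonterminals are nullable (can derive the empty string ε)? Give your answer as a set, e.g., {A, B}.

Directly nullable (have an ε-rule): {H, R}.
Not nullable: S, X — each has a terminal in every rule's right-hand side or depends on a non-nullable symbol.

{H, R}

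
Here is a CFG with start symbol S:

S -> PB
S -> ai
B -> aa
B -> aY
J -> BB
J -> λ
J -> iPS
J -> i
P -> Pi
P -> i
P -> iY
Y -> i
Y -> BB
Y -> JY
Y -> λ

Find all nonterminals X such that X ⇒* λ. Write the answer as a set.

{J, Y}

Directly nullable (have an ε-rule): {J, Y}.
Not nullable: B, P, S — each has a terminal in every rule's right-hand side or depends on a non-nullable symbol.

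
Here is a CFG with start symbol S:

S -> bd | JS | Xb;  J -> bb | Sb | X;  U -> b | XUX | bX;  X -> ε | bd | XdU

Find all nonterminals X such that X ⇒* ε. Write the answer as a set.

{J, X}

Directly nullable (have an ε-rule): {X}.
J is nullable via J -> X (every symbol on the right is already known nullable).
Not nullable: S, U — each has a terminal in every rule's right-hand side or depends on a non-nullable symbol.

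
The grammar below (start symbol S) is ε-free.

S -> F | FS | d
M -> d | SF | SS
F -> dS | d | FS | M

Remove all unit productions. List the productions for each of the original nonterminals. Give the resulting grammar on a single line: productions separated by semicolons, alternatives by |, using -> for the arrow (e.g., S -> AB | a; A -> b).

S -> d | FS | SF | SS | dS; F -> d | FS | SF | SS | dS; M -> d | SF | SS

Unit productions: F->M, S->F.
Unit pairs (A ⇒* B via units): (F,M), (S,F), (S,M).
S: inherits non-unit rules of {F, M, S} → FS | SF | SS | d | dS.
F: inherits non-unit rules of {F, M} → FS | SF | SS | d | dS.
M: inherits non-unit rules of {M} → SF | SS | d.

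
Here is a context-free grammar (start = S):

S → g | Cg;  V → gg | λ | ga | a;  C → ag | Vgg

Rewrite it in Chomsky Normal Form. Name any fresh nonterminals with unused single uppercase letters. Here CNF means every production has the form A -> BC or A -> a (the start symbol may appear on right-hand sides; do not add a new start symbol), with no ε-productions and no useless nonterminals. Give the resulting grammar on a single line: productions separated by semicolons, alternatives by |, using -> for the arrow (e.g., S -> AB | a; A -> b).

S -> g | CA; A -> g; B -> a; C -> AA | BA | VD; D -> AA; V -> a | AA | AB

Nullable: {V}; after ε-elimination: S -> g | Cg; C -> ag | gg | Vgg; V -> a | ga | gg.
No unit productions to eliminate.
TERM: introduce B -> a, A -> g and substitute in every rule of length ≥2.
BIN: C -> VAA becomes C -> VD, D -> AA.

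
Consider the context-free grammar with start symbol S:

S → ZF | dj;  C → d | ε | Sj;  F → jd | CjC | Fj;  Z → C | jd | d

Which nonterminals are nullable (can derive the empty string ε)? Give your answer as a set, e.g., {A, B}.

{C, Z}

Directly nullable (have an ε-rule): {C}.
Z is nullable via Z -> C (every symbol on the right is already known nullable).
Not nullable: F, S — each has a terminal in every rule's right-hand side or depends on a non-nullable symbol.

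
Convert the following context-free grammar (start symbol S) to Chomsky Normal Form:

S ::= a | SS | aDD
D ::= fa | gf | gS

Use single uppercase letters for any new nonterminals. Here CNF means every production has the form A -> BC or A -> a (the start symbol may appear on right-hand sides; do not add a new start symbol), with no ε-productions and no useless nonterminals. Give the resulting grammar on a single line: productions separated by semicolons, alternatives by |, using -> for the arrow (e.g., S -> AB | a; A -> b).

S -> a | BE | SS; A -> f; B -> a; C -> g; D -> AB | CA | CS; E -> DD

No ε-productions.
No unit productions to eliminate.
TERM: introduce B -> a, A -> f, C -> g and substitute in every rule of length ≥2.
BIN: S -> BDD becomes S -> BE, E -> DD.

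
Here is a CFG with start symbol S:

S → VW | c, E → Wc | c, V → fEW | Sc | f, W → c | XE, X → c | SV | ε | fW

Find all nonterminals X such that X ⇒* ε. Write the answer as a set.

Directly nullable (have an ε-rule): {X}.
Not nullable: E, S, V, W — each has a terminal in every rule's right-hand side or depends on a non-nullable symbol.

{X}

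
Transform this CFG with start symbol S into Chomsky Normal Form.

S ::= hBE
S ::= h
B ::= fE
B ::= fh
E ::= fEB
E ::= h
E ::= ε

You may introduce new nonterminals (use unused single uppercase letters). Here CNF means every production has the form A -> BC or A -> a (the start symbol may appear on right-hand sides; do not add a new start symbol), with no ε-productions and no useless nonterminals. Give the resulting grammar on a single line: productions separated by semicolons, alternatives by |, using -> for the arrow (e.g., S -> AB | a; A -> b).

Nullable: {E}; after ε-elimination: S -> h | hB | hBE; B -> f | fE | fh; E -> h | fB | fEB.
No unit productions to eliminate.
TERM: introduce A -> f, C -> h and substitute in every rule of length ≥2.
BIN: E -> AEB becomes E -> AD, D -> EB; S -> CBE becomes S -> CF, F -> BE.

S -> h | CB | CF; A -> f; B -> f | AC | AE; C -> h; D -> EB; E -> h | AB | AD; F -> BE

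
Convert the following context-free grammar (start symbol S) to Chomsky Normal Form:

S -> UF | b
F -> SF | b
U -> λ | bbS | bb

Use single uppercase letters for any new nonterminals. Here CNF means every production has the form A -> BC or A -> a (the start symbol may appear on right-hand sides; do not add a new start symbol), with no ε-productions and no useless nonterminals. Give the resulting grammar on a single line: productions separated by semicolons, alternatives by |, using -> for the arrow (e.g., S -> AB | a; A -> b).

S -> b | SF | UF; A -> b; B -> AS; F -> b | SF; U -> AA | AB

Nullable: {U}; after ε-elimination: S -> F | b | UF; F -> b | SF; U -> bb | bbS.
After unit-elimination: S -> b | SF | UF; F -> b | SF; U -> bb | bbS.
TERM: introduce A -> b and substitute in every rule of length ≥2.
BIN: U -> AAS becomes U -> AB, B -> AS.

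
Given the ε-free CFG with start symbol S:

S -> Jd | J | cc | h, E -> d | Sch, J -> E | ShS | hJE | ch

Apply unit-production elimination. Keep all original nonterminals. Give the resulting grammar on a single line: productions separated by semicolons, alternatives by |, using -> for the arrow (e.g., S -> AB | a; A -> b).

Unit productions: J->E, S->J.
Unit pairs (A ⇒* B via units): (J,E), (S,E), (S,J).
S: inherits non-unit rules of {E, J, S} → Jd | Sch | ShS | cc | ch | d | h | hJE.
E: inherits non-unit rules of {E} → Sch | d.
J: inherits non-unit rules of {E, J} → Sch | ShS | ch | d | hJE.

S -> d | h | Jd | cc | ch | Sch | ShS | hJE; E -> d | Sch; J -> d | ch | Sch | ShS | hJE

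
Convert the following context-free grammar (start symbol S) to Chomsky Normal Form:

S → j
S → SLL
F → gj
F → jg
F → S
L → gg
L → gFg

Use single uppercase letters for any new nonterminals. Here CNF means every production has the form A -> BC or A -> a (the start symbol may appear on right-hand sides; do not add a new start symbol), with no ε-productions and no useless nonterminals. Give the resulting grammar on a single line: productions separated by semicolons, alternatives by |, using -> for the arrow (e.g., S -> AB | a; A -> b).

S -> j | SE; A -> g; B -> j; C -> LL; D -> FA; E -> LL; F -> j | AB | BA | SC; L -> AA | AD

No ε-productions.
After unit-elimination: S -> j | SLL; F -> j | gj | jg | SLL; L -> gg | gFg.
TERM: introduce A -> g, B -> j and substitute in every rule of length ≥2.
BIN: F -> SLL becomes F -> SC, C -> LL; L -> AFA becomes L -> AD, D -> FA; S -> SLL becomes S -> SE, E -> LL.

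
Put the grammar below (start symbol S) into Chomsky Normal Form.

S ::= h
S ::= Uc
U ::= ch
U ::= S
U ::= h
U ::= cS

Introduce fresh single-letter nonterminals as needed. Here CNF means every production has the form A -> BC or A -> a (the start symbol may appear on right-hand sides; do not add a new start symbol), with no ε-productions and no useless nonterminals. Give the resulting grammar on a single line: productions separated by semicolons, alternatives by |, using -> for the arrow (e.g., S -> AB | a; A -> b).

No ε-productions.
After unit-elimination: S -> h | Uc; U -> h | Uc | cS | ch.
TERM: introduce A -> c, B -> h and substitute in every rule of length ≥2.

S -> h | UA; A -> c; B -> h; U -> h | AB | AS | UA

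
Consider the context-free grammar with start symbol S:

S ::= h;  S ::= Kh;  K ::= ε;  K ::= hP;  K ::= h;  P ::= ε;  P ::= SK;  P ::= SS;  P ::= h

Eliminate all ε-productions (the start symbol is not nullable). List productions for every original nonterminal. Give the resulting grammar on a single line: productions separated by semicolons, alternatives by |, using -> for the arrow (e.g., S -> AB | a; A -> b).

S -> h | Kh; K -> h | hP; P -> S | h | SK | SS

Nullable set: {K, P}.
S -> Kh: K nullable, giving Kh | h.
Drop K -> ε.
K -> hP: P nullable, giving h | hP.
Drop P -> ε.
P -> SK: K nullable, giving S | SK.
Unchanged (no nullable symbols): S -> h; K -> h; P -> SS; P -> h.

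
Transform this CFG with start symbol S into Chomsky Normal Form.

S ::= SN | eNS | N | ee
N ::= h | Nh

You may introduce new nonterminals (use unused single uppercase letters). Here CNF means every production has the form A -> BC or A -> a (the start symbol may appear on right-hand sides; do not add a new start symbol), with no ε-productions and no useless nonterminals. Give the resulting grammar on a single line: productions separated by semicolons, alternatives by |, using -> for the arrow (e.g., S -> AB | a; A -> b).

No ε-productions.
After unit-elimination: S -> h | Nh | SN | ee | eNS; N -> h | Nh.
TERM: introduce B -> e, A -> h and substitute in every rule of length ≥2.
BIN: S -> BNS becomes S -> BC, C -> NS.

S -> h | BB | BC | NA | SN; A -> h; B -> e; C -> NS; N -> h | NA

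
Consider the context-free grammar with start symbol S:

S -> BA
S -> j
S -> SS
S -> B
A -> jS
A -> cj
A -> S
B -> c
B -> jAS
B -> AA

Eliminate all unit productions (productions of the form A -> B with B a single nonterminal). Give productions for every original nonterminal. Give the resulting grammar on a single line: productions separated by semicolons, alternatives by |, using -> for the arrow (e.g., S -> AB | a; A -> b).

Unit productions: A->S, S->B.
Unit pairs (A ⇒* B via units): (A,B), (A,S), (S,B).
S: inherits non-unit rules of {B, S} → AA | BA | SS | c | j | jAS.
A: inherits non-unit rules of {A, B, S} → AA | BA | SS | c | cj | j | jAS | jS.
B: inherits non-unit rules of {B} → AA | c | jAS.

S -> c | j | AA | BA | SS | jAS; A -> c | j | AA | BA | SS | cj | jS | jAS; B -> c | AA | jAS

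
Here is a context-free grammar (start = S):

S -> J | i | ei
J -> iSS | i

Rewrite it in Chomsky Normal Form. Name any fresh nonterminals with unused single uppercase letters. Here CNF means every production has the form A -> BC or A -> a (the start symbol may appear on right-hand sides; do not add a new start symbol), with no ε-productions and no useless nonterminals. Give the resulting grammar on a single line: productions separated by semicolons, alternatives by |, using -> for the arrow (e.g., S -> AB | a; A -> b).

S -> i | AD | BA; A -> i; B -> e; D -> SS

No ε-productions.
After unit-elimination: S -> i | ei | iSS; J -> i | iSS.
TERM: introduce B -> e, A -> i and substitute in every rule of length ≥2.
BIN: J -> ASS becomes J -> AC, C -> SS; S -> ASS becomes S -> AD, D -> SS.
Drop unreachable/unproductive: J.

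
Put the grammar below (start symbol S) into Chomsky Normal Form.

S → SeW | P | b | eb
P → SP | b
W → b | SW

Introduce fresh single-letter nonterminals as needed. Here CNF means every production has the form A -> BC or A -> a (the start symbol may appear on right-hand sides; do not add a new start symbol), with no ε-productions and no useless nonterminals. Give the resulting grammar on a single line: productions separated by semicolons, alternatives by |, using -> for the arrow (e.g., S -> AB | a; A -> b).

No ε-productions.
After unit-elimination: S -> b | SP | eb | SeW; P -> b | SP; W -> b | SW.
TERM: introduce B -> b, A -> e and substitute in every rule of length ≥2.
BIN: S -> SAW becomes S -> SC, C -> AW.

S -> b | AB | SC | SP; A -> e; B -> b; C -> AW; P -> b | SP; W -> b | SW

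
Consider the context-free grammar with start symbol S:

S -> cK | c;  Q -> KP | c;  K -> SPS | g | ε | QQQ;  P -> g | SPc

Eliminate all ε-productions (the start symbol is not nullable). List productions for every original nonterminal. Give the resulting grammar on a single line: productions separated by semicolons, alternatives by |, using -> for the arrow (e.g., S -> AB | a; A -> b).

S -> c | cK; K -> g | QQQ | SPS; P -> g | SPc; Q -> P | c | KP

Nullable set: {K}.
S -> cK: K nullable, giving c | cK.
Drop K -> ε.
Q -> KP: K nullable, giving KP | P.
Unchanged (no nullable symbols): S -> c; K -> QQQ; K -> SPS; K -> g; P -> SPc; P -> g; Q -> c.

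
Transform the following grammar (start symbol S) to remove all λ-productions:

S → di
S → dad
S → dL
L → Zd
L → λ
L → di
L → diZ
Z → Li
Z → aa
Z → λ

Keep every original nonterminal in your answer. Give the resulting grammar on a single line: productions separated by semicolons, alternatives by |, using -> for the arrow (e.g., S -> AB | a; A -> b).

S -> d | dL | di | dad; L -> d | Zd | di | diZ; Z -> i | Li | aa

Nullable set: {L, Z}.
S -> dL: L nullable, giving d | dL.
Drop L -> λ.
L -> Zd: Z nullable, giving Zd | d.
L -> diZ: Z nullable, giving di | diZ.
Drop Z -> λ.
Z -> Li: L nullable, giving Li | i.
Unchanged (no nullable symbols): S -> dad; S -> di; L -> di; Z -> aa.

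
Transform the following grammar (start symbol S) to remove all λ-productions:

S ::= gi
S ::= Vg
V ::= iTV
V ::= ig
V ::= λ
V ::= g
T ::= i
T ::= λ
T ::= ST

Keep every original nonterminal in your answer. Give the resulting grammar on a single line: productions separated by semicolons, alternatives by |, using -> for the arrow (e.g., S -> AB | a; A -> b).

Nullable set: {T, V}.
S -> Vg: V nullable, giving Vg | g.
Drop T -> λ.
T -> ST: T nullable, giving S | ST.
Drop V -> λ.
V -> iTV: T, V nullable, giving i | iT | iTV | iV.
Unchanged (no nullable symbols): S -> gi; T -> i; V -> g; V -> ig.

S -> g | Vg | gi; T -> S | i | ST; V -> g | i | iT | iV | ig | iTV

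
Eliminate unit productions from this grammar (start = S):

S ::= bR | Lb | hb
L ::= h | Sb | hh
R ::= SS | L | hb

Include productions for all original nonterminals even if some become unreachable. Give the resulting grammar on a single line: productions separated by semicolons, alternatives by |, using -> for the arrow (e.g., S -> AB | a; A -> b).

Unit productions: R->L.
Unit pairs (A ⇒* B via units): (R,L).
S: inherits non-unit rules of {S} → Lb | bR | hb.
L: inherits non-unit rules of {L} → Sb | h | hh.
R: inherits non-unit rules of {L, R} → SS | Sb | h | hb | hh.

S -> Lb | bR | hb; L -> h | Sb | hh; R -> h | SS | Sb | hb | hh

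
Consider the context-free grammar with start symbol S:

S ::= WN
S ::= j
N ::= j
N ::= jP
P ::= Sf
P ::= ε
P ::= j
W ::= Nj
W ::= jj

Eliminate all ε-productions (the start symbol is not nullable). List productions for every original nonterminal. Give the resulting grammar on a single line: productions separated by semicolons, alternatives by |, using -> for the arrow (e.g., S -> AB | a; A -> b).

S -> j | WN; N -> j | jP; P -> j | Sf; W -> Nj | jj

Nullable set: {P}.
N -> jP: P nullable, giving j | jP.
Drop P -> ε.
Unchanged (no nullable symbols): S -> WN; S -> j; N -> j; P -> Sf; P -> j; W -> Nj; W -> jj.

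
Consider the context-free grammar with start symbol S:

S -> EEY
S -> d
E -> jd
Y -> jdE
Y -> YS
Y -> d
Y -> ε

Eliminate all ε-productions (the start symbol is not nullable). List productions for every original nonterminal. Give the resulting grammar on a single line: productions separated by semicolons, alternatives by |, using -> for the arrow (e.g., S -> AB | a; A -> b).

Nullable set: {Y}.
S -> EEY: Y nullable, giving EE | EEY.
Drop Y -> ε.
Y -> YS: Y nullable, giving S | YS.
Unchanged (no nullable symbols): S -> d; E -> jd; Y -> d; Y -> jdE.

S -> d | EE | EEY; E -> jd; Y -> S | d | YS | jdE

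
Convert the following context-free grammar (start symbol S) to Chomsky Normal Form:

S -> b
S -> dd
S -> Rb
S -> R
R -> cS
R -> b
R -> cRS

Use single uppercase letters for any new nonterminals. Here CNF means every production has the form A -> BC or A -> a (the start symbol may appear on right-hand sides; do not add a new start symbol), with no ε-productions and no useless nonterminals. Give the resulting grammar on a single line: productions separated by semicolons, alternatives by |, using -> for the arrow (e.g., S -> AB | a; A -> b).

No ε-productions.
After unit-elimination: S -> b | Rb | cS | dd | cRS; R -> b | cS | cRS.
TERM: introduce B -> b, A -> c, C -> d and substitute in every rule of length ≥2.
BIN: R -> ARS becomes R -> AD, D -> RS; S -> ARS becomes S -> AE, E -> RS.

S -> b | AE | AS | CC | RB; A -> c; B -> b; C -> d; D -> RS; E -> RS; R -> b | AD | AS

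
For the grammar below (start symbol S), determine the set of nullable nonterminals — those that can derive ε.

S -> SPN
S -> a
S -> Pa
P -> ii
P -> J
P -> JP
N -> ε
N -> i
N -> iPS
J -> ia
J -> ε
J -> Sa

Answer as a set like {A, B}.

{J, N, P}

Directly nullable (have an ε-rule): {J, N}.
P is nullable via P -> J (every symbol on the right is already known nullable).
Not nullable: S — each has a terminal in every rule's right-hand side or depends on a non-nullable symbol.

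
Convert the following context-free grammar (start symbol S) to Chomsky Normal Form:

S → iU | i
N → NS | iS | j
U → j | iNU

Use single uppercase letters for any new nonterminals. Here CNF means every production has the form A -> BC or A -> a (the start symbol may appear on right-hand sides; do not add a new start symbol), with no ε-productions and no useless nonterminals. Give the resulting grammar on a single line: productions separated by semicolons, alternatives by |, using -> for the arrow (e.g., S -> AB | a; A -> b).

S -> i | AU; A -> i; B -> NU; N -> j | AS | NS; U -> j | AB

No ε-productions.
No unit productions to eliminate.
TERM: introduce A -> i and substitute in every rule of length ≥2.
BIN: U -> ANU becomes U -> AB, B -> NU.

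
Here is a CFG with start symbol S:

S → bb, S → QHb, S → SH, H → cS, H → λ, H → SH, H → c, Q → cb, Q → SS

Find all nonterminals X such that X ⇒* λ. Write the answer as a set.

Directly nullable (have an ε-rule): {H}.
Not nullable: Q, S — each has a terminal in every rule's right-hand side or depends on a non-nullable symbol.

{H}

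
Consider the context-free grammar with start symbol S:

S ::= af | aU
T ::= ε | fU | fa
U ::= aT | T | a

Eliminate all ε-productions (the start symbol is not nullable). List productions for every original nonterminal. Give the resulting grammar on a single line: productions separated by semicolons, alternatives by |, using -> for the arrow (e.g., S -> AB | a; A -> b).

Nullable set: {T, U}.
S -> aU: U nullable, giving a | aU.
Drop T -> ε.
T -> fU: U nullable, giving f | fU.
U -> T: T nullable, giving T.
U -> aT: T nullable, giving a | aT.
Unchanged (no nullable symbols): S -> af; T -> fa; U -> a.

S -> a | aU | af; T -> f | fU | fa; U -> T | a | aT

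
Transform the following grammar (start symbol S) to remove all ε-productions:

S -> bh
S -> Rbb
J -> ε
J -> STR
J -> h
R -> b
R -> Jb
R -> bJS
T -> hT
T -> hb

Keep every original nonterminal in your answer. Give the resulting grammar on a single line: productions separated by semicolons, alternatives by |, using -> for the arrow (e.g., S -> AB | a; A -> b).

Nullable set: {J}.
Drop J -> ε.
R -> Jb: J nullable, giving Jb | b.
R -> bJS: J nullable, giving bJS | bS.
Unchanged (no nullable symbols): S -> Rbb; S -> bh; J -> STR; J -> h; R -> b; T -> hT; T -> hb.

S -> bh | Rbb; J -> h | STR; R -> b | Jb | bS | bJS; T -> hT | hb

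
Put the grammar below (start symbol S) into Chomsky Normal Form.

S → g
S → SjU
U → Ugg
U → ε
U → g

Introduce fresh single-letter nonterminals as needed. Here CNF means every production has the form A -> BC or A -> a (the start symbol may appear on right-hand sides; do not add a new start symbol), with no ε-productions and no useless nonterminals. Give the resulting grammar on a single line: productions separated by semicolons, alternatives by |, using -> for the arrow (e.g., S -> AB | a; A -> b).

Nullable: {U}; after ε-elimination: S -> g | Sj | SjU; U -> g | gg | Ugg.
No unit productions to eliminate.
TERM: introduce B -> g, A -> j and substitute in every rule of length ≥2.
BIN: S -> SAU becomes S -> SC, C -> AU; U -> UBB becomes U -> UD, D -> BB.

S -> g | SA | SC; A -> j; B -> g; C -> AU; D -> BB; U -> g | BB | UD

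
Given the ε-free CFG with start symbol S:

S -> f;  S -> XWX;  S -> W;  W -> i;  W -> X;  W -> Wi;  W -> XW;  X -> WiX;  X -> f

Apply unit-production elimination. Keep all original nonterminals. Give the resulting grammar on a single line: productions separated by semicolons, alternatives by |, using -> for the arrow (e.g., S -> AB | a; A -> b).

S -> f | i | Wi | XW | WiX | XWX; W -> f | i | Wi | XW | WiX; X -> f | WiX

Unit productions: S->W, W->X.
Unit pairs (A ⇒* B via units): (S,W), (S,X), (W,X).
S: inherits non-unit rules of {S, W, X} → Wi | WiX | XW | XWX | f | i.
W: inherits non-unit rules of {W, X} → Wi | WiX | XW | f | i.
X: inherits non-unit rules of {X} → WiX | f.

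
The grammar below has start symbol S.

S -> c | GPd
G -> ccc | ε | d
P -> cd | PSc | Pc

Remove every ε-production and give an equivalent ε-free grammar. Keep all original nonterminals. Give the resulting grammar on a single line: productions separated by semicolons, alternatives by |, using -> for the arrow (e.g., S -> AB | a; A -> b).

S -> c | Pd | GPd; G -> d | ccc; P -> Pc | cd | PSc

Nullable set: {G}.
S -> GPd: G nullable, giving GPd | Pd.
Drop G -> ε.
Unchanged (no nullable symbols): S -> c; G -> ccc; G -> d; P -> PSc; P -> Pc; P -> cd.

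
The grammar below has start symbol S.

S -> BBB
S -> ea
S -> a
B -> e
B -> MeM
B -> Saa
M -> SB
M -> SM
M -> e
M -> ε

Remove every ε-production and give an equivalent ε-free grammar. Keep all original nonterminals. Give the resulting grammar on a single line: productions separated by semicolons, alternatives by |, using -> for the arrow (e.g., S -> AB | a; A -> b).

S -> a | ea | BBB; B -> e | Me | eM | MeM | Saa; M -> S | e | SB | SM

Nullable set: {M}.
B -> MeM: M, M nullable, giving Me | MeM | e | eM.
Drop M -> ε.
M -> SM: M nullable, giving S | SM.
Unchanged (no nullable symbols): S -> BBB; S -> a; S -> ea; B -> Saa; B -> e; M -> SB; M -> e.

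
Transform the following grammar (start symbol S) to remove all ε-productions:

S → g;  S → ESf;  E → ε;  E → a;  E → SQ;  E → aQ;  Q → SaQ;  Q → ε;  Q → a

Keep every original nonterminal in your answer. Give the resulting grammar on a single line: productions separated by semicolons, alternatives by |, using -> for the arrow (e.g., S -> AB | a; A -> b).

Nullable set: {E, Q}.
S -> ESf: E nullable, giving ESf | Sf.
Drop E -> ε.
E -> SQ: Q nullable, giving S | SQ.
E -> aQ: Q nullable, giving a | aQ.
Drop Q -> ε.
Q -> SaQ: Q nullable, giving Sa | SaQ.
Unchanged (no nullable symbols): S -> g; E -> a; Q -> a.

S -> g | Sf | ESf; E -> S | a | SQ | aQ; Q -> a | Sa | SaQ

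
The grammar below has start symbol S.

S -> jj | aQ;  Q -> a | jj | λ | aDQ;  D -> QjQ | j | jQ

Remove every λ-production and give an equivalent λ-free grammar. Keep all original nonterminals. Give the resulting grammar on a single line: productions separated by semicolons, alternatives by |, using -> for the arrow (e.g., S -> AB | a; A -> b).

Nullable set: {Q}.
S -> aQ: Q nullable, giving a | aQ.
D -> QjQ: Q, Q nullable, giving Qj | QjQ | j | jQ.
D -> jQ: Q nullable, giving j | jQ.
Drop Q -> λ.
Q -> aDQ: Q nullable, giving aD | aDQ.
Unchanged (no nullable symbols): S -> jj; D -> j; Q -> a; Q -> jj.

S -> a | aQ | jj; D -> j | Qj | jQ | QjQ; Q -> a | aD | jj | aDQ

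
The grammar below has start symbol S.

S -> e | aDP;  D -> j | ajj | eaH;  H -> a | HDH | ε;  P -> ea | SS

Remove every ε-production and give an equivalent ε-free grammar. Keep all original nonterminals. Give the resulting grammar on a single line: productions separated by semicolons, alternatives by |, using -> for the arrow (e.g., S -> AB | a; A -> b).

Nullable set: {H}.
D -> eaH: H nullable, giving ea | eaH.
Drop H -> ε.
H -> HDH: H, H nullable, giving D | DH | HD | HDH.
Unchanged (no nullable symbols): S -> aDP; S -> e; D -> ajj; D -> j; H -> a; P -> SS; P -> ea.

S -> e | aDP; D -> j | ea | ajj | eaH; H -> D | a | DH | HD | HDH; P -> SS | ea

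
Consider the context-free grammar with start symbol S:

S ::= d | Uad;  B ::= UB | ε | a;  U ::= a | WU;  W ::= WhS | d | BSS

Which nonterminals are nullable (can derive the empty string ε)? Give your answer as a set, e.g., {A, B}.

Directly nullable (have an ε-rule): {B}.
Not nullable: S, U, W — each has a terminal in every rule's right-hand side or depends on a non-nullable symbol.

{B}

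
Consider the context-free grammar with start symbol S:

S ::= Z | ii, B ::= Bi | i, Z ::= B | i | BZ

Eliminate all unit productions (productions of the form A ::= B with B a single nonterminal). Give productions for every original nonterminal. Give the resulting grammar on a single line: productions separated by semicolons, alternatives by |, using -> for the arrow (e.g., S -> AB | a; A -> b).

Unit productions: S->Z, Z->B.
Unit pairs (A ⇒* B via units): (S,B), (S,Z), (Z,B).
S: inherits non-unit rules of {B, S, Z} → BZ | Bi | i | ii.
B: inherits non-unit rules of {B} → Bi | i.
Z: inherits non-unit rules of {B, Z} → BZ | Bi | i.

S -> i | BZ | Bi | ii; B -> i | Bi; Z -> i | BZ | Bi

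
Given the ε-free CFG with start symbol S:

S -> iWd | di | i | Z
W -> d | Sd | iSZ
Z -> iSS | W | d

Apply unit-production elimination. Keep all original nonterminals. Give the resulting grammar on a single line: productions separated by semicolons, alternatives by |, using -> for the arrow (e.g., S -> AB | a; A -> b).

S -> d | i | Sd | di | iSS | iSZ | iWd; W -> d | Sd | iSZ; Z -> d | Sd | iSS | iSZ

Unit productions: S->Z, Z->W.
Unit pairs (A ⇒* B via units): (S,W), (S,Z), (Z,W).
S: inherits non-unit rules of {S, W, Z} → Sd | d | di | i | iSS | iSZ | iWd.
W: inherits non-unit rules of {W} → Sd | d | iSZ.
Z: inherits non-unit rules of {W, Z} → Sd | d | iSS | iSZ.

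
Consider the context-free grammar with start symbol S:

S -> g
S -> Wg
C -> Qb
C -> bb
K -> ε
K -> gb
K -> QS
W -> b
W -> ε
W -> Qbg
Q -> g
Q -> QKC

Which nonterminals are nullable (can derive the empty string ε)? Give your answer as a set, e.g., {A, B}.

Directly nullable (have an ε-rule): {K, W}.
Not nullable: C, Q, S — each has a terminal in every rule's right-hand side or depends on a non-nullable symbol.

{K, W}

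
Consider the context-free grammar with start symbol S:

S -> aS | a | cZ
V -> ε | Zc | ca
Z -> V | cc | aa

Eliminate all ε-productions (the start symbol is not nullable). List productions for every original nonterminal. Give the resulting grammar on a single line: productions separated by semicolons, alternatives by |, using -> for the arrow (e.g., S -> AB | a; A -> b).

S -> a | c | aS | cZ; V -> c | Zc | ca; Z -> V | aa | cc

Nullable set: {V, Z}.
S -> cZ: Z nullable, giving c | cZ.
Drop V -> ε.
V -> Zc: Z nullable, giving Zc | c.
Z -> V: V nullable, giving V.
Unchanged (no nullable symbols): S -> a; S -> aS; V -> ca; Z -> aa; Z -> cc.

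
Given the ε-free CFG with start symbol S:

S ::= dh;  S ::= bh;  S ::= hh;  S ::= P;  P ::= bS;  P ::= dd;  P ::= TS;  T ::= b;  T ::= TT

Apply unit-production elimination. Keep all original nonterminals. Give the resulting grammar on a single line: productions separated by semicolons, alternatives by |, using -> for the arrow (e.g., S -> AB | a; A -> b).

Unit productions: S->P.
Unit pairs (A ⇒* B via units): (S,P).
S: inherits non-unit rules of {P, S} → TS | bS | bh | dd | dh | hh.
P: inherits non-unit rules of {P} → TS | bS | dd.
T: inherits non-unit rules of {T} → TT | b.

S -> TS | bS | bh | dd | dh | hh; P -> TS | bS | dd; T -> b | TT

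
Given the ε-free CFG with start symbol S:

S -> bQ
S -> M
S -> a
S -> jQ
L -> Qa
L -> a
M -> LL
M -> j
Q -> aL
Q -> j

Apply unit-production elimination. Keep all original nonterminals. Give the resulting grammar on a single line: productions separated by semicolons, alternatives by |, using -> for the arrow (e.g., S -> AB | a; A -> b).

Unit productions: S->M.
Unit pairs (A ⇒* B via units): (S,M).
S: inherits non-unit rules of {M, S} → LL | a | bQ | j | jQ.
L: inherits non-unit rules of {L} → Qa | a.
M: inherits non-unit rules of {M} → LL | j.
Q: inherits non-unit rules of {Q} → aL | j.

S -> a | j | LL | bQ | jQ; L -> a | Qa; M -> j | LL; Q -> j | aL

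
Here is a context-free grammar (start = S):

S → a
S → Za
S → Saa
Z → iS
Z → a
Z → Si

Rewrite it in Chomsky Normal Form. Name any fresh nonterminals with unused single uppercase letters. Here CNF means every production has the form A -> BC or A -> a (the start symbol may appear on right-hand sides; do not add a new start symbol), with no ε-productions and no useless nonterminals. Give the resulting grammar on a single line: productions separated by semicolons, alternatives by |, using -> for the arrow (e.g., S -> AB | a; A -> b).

S -> a | SC | ZA; A -> a; B -> i; C -> AA; Z -> a | BS | SB

No ε-productions.
No unit productions to eliminate.
TERM: introduce A -> a, B -> i and substitute in every rule of length ≥2.
BIN: S -> SAA becomes S -> SC, C -> AA.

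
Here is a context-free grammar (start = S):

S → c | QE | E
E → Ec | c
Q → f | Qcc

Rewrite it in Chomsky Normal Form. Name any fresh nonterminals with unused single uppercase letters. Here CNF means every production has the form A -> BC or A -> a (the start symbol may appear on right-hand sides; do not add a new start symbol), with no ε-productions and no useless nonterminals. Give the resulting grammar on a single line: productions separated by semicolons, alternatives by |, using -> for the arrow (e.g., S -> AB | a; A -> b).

No ε-productions.
After unit-elimination: S -> c | Ec | QE; E -> c | Ec; Q -> f | Qcc.
TERM: introduce A -> c and substitute in every rule of length ≥2.
BIN: Q -> QAA becomes Q -> QB, B -> AA.

S -> c | EA | QE; A -> c; B -> AA; E -> c | EA; Q -> f | QB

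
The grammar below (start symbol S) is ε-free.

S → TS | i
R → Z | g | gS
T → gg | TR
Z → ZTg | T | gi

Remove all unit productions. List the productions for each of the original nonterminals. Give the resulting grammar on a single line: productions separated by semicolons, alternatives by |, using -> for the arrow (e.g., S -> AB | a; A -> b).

Unit productions: R->Z, Z->T.
Unit pairs (A ⇒* B via units): (R,T), (R,Z), (Z,T).
S: inherits non-unit rules of {S} → TS | i.
R: inherits non-unit rules of {R, T, Z} → TR | ZTg | g | gS | gg | gi.
T: inherits non-unit rules of {T} → TR | gg.
Z: inherits non-unit rules of {T, Z} → TR | ZTg | gg | gi.

S -> i | TS; R -> g | TR | gS | gg | gi | ZTg; T -> TR | gg; Z -> TR | gg | gi | ZTg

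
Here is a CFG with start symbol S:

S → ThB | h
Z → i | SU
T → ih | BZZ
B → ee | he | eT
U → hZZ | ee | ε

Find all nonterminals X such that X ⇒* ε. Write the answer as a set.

{U}

Directly nullable (have an ε-rule): {U}.
Not nullable: B, S, T, Z — each has a terminal in every rule's right-hand side or depends on a non-nullable symbol.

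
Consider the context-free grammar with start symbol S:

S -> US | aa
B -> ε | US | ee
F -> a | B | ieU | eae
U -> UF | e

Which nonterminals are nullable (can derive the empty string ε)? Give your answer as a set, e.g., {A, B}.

{B, F}

Directly nullable (have an ε-rule): {B}.
F is nullable via F -> B (every symbol on the right is already known nullable).
Not nullable: S, U — each has a terminal in every rule's right-hand side or depends on a non-nullable symbol.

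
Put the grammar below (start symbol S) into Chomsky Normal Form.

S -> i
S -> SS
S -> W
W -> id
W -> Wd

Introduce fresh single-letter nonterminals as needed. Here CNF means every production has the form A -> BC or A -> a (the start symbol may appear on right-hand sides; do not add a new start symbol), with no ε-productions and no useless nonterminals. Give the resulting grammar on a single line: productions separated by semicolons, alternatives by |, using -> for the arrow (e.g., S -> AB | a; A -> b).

No ε-productions.
After unit-elimination: S -> i | SS | Wd | id; W -> Wd | id.
TERM: introduce A -> d, B -> i and substitute in every rule of length ≥2.

S -> i | BA | SS | WA; A -> d; B -> i; W -> BA | WA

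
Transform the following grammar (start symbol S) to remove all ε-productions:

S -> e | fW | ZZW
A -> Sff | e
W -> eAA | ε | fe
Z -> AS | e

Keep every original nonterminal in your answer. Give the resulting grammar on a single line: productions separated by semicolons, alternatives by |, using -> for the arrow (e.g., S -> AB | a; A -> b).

Nullable set: {W}.
S -> ZZW: W nullable, giving ZZ | ZZW.
S -> fW: W nullable, giving f | fW.
Drop W -> ε.
Unchanged (no nullable symbols): S -> e; A -> Sff; A -> e; W -> eAA; W -> fe; Z -> AS; Z -> e.

S -> e | f | ZZ | fW | ZZW; A -> e | Sff; W -> fe | eAA; Z -> e | AS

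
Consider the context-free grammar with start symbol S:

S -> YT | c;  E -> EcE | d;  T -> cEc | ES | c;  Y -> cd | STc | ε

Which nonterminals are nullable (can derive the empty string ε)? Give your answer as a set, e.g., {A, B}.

{Y}

Directly nullable (have an ε-rule): {Y}.
Not nullable: E, S, T — each has a terminal in every rule's right-hand side or depends on a non-nullable symbol.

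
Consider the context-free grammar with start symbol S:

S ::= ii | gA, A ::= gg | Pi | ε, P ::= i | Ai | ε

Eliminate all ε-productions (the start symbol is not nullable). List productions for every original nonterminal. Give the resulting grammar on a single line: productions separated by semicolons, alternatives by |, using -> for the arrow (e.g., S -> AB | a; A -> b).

Nullable set: {A, P}.
S -> gA: A nullable, giving g | gA.
Drop A -> ε.
A -> Pi: P nullable, giving Pi | i.
Drop P -> ε.
P -> Ai: A nullable, giving Ai | i.
Unchanged (no nullable symbols): S -> ii; A -> gg; P -> i.

S -> g | gA | ii; A -> i | Pi | gg; P -> i | Ai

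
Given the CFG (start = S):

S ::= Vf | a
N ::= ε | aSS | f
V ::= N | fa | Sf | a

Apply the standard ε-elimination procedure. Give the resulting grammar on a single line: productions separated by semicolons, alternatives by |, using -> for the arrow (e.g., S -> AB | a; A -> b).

S -> a | f | Vf; N -> f | aSS; V -> N | a | Sf | fa

Nullable set: {N, V}.
S -> Vf: V nullable, giving Vf | f.
Drop N -> ε.
V -> N: N nullable, giving N.
Unchanged (no nullable symbols): S -> a; N -> aSS; N -> f; V -> Sf; V -> a; V -> fa.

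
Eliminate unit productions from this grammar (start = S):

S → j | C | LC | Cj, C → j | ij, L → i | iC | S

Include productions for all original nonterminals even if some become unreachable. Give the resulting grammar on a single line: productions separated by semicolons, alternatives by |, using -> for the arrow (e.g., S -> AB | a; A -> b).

S -> j | Cj | LC | ij; C -> j | ij; L -> i | j | Cj | LC | iC | ij

Unit productions: L->S, S->C.
Unit pairs (A ⇒* B via units): (L,C), (L,S), (S,C).
S: inherits non-unit rules of {C, S} → Cj | LC | ij | j.
C: inherits non-unit rules of {C} → ij | j.
L: inherits non-unit rules of {C, L, S} → Cj | LC | i | iC | ij | j.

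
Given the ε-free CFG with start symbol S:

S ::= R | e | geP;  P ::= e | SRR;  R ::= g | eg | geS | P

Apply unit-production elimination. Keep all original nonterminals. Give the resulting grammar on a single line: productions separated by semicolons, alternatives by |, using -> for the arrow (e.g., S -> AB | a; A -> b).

Unit productions: R->P, S->R.
Unit pairs (A ⇒* B via units): (R,P), (S,P), (S,R).
S: inherits non-unit rules of {P, R, S} → SRR | e | eg | g | geP | geS.
P: inherits non-unit rules of {P} → SRR | e.
R: inherits non-unit rules of {P, R} → SRR | e | eg | g | geS.

S -> e | g | eg | SRR | geP | geS; P -> e | SRR; R -> e | g | eg | SRR | geS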